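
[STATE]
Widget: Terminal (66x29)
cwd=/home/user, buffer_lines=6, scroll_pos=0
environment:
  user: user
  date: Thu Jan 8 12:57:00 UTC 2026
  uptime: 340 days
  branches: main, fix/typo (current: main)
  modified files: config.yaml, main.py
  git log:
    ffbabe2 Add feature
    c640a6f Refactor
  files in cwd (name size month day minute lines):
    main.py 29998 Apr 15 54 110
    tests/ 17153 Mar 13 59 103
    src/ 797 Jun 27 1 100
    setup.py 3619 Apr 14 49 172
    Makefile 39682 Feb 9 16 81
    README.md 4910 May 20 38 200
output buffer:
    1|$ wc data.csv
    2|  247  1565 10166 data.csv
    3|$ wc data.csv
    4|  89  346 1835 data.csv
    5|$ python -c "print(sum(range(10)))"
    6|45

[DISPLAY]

$ wc data.csv                                                     
  247  1565 10166 data.csv                                        
$ wc data.csv                                                     
  89  346 1835 data.csv                                           
$ python -c "print(sum(range(10)))"                               
45                                                                
$ █                                                               
                                                                  
                                                                  
                                                                  
                                                                  
                                                                  
                                                                  
                                                                  
                                                                  
                                                                  
                                                                  
                                                                  
                                                                  
                                                                  
                                                                  
                                                                  
                                                                  
                                                                  
                                                                  
                                                                  
                                                                  
                                                                  
                                                                  


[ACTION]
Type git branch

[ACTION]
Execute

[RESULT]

$ wc data.csv                                                     
  247  1565 10166 data.csv                                        
$ wc data.csv                                                     
  89  346 1835 data.csv                                           
$ python -c "print(sum(range(10)))"                               
45                                                                
$ git branch                                                      
* main                                                            
  fix/typo                                                        
$ █                                                               
                                                                  
                                                                  
                                                                  
                                                                  
                                                                  
                                                                  
                                                                  
                                                                  
                                                                  
                                                                  
                                                                  
                                                                  
                                                                  
                                                                  
                                                                  
                                                                  
                                                                  
                                                                  
                                                                  


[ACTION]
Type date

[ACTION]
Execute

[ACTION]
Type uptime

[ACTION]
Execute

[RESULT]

$ wc data.csv                                                     
  247  1565 10166 data.csv                                        
$ wc data.csv                                                     
  89  346 1835 data.csv                                           
$ python -c "print(sum(range(10)))"                               
45                                                                
$ git branch                                                      
* main                                                            
  fix/typo                                                        
$ date                                                            
Thu Jan 8 12:57:00 UTC 2026                                       
$ uptime                                                          
 10:00  up 340 days                                               
$ █                                                               
                                                                  
                                                                  
                                                                  
                                                                  
                                                                  
                                                                  
                                                                  
                                                                  
                                                                  
                                                                  
                                                                  
                                                                  
                                                                  
                                                                  
                                                                  


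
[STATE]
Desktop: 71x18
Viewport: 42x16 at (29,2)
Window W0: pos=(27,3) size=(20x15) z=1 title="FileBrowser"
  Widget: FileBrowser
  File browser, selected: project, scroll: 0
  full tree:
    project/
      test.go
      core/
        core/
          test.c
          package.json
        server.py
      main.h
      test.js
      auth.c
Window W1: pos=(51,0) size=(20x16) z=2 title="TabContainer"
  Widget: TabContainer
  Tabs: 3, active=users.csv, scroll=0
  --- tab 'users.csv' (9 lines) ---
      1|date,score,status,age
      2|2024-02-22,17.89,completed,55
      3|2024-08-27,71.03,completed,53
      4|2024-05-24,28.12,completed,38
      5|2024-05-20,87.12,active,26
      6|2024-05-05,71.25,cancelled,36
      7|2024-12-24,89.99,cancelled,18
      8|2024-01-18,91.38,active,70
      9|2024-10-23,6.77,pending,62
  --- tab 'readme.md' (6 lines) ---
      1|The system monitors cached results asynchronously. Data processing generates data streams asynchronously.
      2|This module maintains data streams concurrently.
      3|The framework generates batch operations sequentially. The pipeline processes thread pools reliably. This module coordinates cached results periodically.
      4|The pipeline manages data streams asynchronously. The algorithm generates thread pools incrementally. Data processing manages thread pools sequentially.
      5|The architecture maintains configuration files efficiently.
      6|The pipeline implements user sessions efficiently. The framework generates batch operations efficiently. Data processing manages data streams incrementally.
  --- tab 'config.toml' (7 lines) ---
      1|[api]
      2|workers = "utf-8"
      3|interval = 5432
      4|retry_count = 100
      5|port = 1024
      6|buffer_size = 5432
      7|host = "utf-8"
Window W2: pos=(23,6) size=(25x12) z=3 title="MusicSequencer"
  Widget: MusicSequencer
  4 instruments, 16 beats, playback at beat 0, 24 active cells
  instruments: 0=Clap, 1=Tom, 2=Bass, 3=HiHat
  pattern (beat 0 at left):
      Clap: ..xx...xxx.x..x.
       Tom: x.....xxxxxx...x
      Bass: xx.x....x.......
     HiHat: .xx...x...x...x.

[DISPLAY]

                      ┠──────────────────┨
━━━━━━━━━━━━━━━━━┓    ┃[users.csv]│ readm┃
FileBrowser      ┃    ┃──────────────────┃
─────────────────┨    ┃date,score,status,┃
━━━━━━━━━━━━━━━━━━┓   ┃2024-02-22,17.89,c┃
cSequencer        ┃   ┃2024-08-27,71.03,c┃
──────────────────┨   ┃2024-05-24,28.12,c┃
 ▼123456789012345 ┃   ┃2024-05-20,87.12,a┃
p··██···███·█··█· ┃   ┃2024-05-05,71.25,c┃
m█·····██████···█ ┃   ┃2024-12-24,89.99,c┃
s██·█····█······· ┃   ┃2024-01-18,91.38,a┃
t·██···█···█···█· ┃   ┃2024-10-23,6.77,pe┃
                  ┃   ┃                  ┃
                  ┃   ┗━━━━━━━━━━━━━━━━━━┛
                  ┃                       
━━━━━━━━━━━━━━━━━━┛                       


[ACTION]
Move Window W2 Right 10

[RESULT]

                      ┠──────────────────┨
━━━━━━━━━━━━━━━━━┓    ┃[users.csv]│ readm┃
FileBrowser      ┃    ┃──────────────────┃
─────────────────┨    ┃date,score,status,┃
 [-]┏━━━━━━━━━━━━━━━━━━━━━━━┓2-22,17.89,c┃
   t┃ MusicSequencer        ┃8-27,71.03,c┃
   [┠───────────────────────┨5-24,28.12,c┃
   m┃      ▼123456789012345 ┃5-20,87.12,a┃
   t┃  Clap··██···███·█··█· ┃5-05,71.25,c┃
   a┃   Tom█·····██████···█ ┃2-24,89.99,c┃
    ┃  Bass██·█····█······· ┃1-18,91.38,a┃
    ┃ HiHat·██···█···█···█· ┃0-23,6.77,pe┃
    ┃                       ┃            ┃
    ┃                       ┃━━━━━━━━━━━━┛
    ┃                       ┃             
━━━━┗━━━━━━━━━━━━━━━━━━━━━━━┛             


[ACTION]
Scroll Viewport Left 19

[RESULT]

                                         ┠
                 ┏━━━━━━━━━━━━━━━━━━┓    ┃
                 ┃ FileBrowser      ┃    ┃
                 ┠──────────────────┨    ┃
                 ┃> [-]┏━━━━━━━━━━━━━━━━━━
                 ┃    t┃ MusicSequencer   
                 ┃    [┠──────────────────
                 ┃    m┃      ▼12345678901
                 ┃    t┃  Clap··██···███·█
                 ┃    a┃   Tom█·····██████
                 ┃     ┃  Bass██·█····█···
                 ┃     ┃ HiHat·██···█···█·
                 ┃     ┃                  
                 ┃     ┃                  
                 ┃     ┃                  
                 ┗━━━━━┗━━━━━━━━━━━━━━━━━━


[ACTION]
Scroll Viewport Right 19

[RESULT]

                      ┠──────────────────┨
━━━━━━━━━━━━━━━━━┓    ┃[users.csv]│ readm┃
FileBrowser      ┃    ┃──────────────────┃
─────────────────┨    ┃date,score,status,┃
 [-]┏━━━━━━━━━━━━━━━━━━━━━━━┓2-22,17.89,c┃
   t┃ MusicSequencer        ┃8-27,71.03,c┃
   [┠───────────────────────┨5-24,28.12,c┃
   m┃      ▼123456789012345 ┃5-20,87.12,a┃
   t┃  Clap··██···███·█··█· ┃5-05,71.25,c┃
   a┃   Tom█·····██████···█ ┃2-24,89.99,c┃
    ┃  Bass██·█····█······· ┃1-18,91.38,a┃
    ┃ HiHat·██···█···█···█· ┃0-23,6.77,pe┃
    ┃                       ┃            ┃
    ┃                       ┃━━━━━━━━━━━━┛
    ┃                       ┃             
━━━━┗━━━━━━━━━━━━━━━━━━━━━━━┛             


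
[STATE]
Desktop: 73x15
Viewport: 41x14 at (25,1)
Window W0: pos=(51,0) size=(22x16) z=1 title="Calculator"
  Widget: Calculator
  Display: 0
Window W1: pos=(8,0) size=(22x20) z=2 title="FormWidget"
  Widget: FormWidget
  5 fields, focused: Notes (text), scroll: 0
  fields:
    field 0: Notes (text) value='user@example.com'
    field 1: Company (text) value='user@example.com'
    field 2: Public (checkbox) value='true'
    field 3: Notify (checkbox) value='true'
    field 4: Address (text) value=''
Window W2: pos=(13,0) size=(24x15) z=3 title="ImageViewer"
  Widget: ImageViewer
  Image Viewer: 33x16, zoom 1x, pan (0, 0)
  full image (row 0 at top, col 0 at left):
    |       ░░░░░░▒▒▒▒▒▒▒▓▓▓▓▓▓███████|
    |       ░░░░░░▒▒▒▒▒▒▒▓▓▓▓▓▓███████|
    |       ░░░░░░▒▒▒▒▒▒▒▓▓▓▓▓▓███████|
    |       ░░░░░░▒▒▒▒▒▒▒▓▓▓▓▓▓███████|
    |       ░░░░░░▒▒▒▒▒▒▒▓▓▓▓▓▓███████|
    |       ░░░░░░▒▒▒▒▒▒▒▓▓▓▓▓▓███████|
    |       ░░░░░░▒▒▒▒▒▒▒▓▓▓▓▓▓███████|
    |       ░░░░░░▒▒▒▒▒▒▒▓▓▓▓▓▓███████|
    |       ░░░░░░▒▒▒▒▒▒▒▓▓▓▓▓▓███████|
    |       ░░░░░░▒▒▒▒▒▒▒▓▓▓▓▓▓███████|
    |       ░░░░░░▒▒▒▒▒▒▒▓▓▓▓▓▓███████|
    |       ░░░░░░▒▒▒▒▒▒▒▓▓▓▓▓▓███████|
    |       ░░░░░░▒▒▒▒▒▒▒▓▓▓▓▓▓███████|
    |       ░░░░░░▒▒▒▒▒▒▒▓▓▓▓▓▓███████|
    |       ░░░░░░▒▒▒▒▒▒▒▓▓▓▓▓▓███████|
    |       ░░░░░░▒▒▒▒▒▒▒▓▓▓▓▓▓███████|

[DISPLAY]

r          ┃              ┃ Calculator   
───────────┨              ┠──────────────
░░▒▒▒▒▒▒▒▓▓┃              ┃              
░░▒▒▒▒▒▒▒▓▓┃              ┃┌───┬───┬───┬─
░░▒▒▒▒▒▒▒▓▓┃              ┃│ 7 │ 8 │ 9 │ 
░░▒▒▒▒▒▒▒▓▓┃              ┃├───┼───┼───┼─
░░▒▒▒▒▒▒▒▓▓┃              ┃│ 4 │ 5 │ 6 │ 
░░▒▒▒▒▒▒▒▓▓┃              ┃├───┼───┼───┼─
░░▒▒▒▒▒▒▒▓▓┃              ┃│ 1 │ 2 │ 3 │ 
░░▒▒▒▒▒▒▒▓▓┃              ┃├───┼───┼───┼─
░░▒▒▒▒▒▒▒▓▓┃              ┃│ 0 │ . │ = │ 
░░▒▒▒▒▒▒▒▓▓┃              ┃├───┼───┼───┼─
░░▒▒▒▒▒▒▒▓▓┃              ┃│ C │ MC│ MR│ 
━━━━━━━━━━━┛              ┃└───┴───┴───┴─


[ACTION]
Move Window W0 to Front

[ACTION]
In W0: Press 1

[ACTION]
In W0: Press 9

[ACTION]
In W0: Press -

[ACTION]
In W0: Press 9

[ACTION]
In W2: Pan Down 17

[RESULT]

r          ┃              ┃ Calculator   
───────────┨              ┠──────────────
           ┃              ┃              
           ┃              ┃┌───┬───┬───┬─
           ┃              ┃│ 7 │ 8 │ 9 │ 
           ┃              ┃├───┼───┼───┼─
           ┃              ┃│ 4 │ 5 │ 6 │ 
           ┃              ┃├───┼───┼───┼─
           ┃              ┃│ 1 │ 2 │ 3 │ 
           ┃              ┃├───┼───┼───┼─
           ┃              ┃│ 0 │ . │ = │ 
           ┃              ┃├───┼───┼───┼─
           ┃              ┃│ C │ MC│ MR│ 
━━━━━━━━━━━┛              ┃└───┴───┴───┴─


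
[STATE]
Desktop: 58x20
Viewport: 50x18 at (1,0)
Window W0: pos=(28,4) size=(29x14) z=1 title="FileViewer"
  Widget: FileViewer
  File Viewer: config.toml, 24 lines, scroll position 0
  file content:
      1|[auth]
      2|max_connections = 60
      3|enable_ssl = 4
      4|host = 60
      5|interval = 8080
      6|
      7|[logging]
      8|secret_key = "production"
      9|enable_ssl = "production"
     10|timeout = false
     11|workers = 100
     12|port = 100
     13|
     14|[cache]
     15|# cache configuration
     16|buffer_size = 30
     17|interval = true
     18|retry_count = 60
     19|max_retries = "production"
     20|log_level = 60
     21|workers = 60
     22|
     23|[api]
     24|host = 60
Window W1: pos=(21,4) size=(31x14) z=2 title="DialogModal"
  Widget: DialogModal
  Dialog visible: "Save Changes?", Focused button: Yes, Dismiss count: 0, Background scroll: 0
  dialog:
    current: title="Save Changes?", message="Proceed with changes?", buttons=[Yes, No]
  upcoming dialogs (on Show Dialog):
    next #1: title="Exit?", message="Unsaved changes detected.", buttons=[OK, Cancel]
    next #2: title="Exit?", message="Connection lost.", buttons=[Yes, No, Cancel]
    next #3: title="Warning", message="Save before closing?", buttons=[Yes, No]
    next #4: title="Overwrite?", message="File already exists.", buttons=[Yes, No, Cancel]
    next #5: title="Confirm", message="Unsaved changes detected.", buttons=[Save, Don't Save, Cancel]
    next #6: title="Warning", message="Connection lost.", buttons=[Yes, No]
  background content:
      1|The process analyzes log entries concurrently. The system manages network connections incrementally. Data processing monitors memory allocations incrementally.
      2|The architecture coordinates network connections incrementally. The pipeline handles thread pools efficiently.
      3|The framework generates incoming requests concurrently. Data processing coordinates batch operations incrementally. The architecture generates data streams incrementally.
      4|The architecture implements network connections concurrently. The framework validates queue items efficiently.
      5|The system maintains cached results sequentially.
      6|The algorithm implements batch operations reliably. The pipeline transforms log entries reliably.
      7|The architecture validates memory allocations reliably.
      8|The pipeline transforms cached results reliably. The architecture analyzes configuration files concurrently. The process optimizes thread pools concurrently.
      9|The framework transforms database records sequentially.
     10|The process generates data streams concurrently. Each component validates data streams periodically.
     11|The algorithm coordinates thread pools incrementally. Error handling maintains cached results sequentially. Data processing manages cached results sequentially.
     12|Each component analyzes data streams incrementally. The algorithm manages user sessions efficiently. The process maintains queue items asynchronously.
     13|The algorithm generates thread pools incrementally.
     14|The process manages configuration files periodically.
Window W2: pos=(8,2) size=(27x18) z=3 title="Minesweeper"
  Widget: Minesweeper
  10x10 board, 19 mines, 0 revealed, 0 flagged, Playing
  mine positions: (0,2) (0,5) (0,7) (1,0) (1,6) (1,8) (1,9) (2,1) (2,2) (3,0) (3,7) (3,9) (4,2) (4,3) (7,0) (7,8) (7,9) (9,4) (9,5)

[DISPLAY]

                                                  
                                                  
       ┏━━━━━━━━━━━━━━━━━━━━━━━━━┓                
       ┃ Minesweeper             ┃                
       ┠─────────────────────────┨━━━━━━━━━━━━━━━━
       ┃■■■■■■■■■■               ┃                
       ┃■■■■■■■■■■               ┃────────────────
       ┃■■■■■■■■■■               ┃nalyzes log entr
       ┃■■■■■■■■■■               ┃ure coordinates 
       ┃■■■■■■■■■■               ┃─────────────┐om
       ┃■■■■■■■■■■               ┃Changes?     │ n
       ┃■■■■■■■■■■               ┃ith changes? │ r
       ┃■■■■■■■■■■               ┃s]  No       │tc
       ┃■■■■■■■■■■               ┃─────────────┘me
       ┃■■■■■■■■■■               ┃transforms cache
       ┃                         ┃ transforms data
       ┃                         ┃enerates data st
       ┃                         ┃━━━━━━━━━━━━━━━━


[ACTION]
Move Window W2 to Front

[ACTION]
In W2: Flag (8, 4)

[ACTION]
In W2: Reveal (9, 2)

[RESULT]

                                                  
                                                  
       ┏━━━━━━━━━━━━━━━━━━━━━━━━━┓                
       ┃ Minesweeper             ┃                
       ┠─────────────────────────┨━━━━━━━━━━━━━━━━
       ┃■■■■■■■■■■               ┃                
       ┃■■■212■■■■               ┃────────────────
       ┃■■■1 12■■■               ┃nalyzes log entr
       ┃■■■31 1■■■               ┃ure coordinates 
       ┃■■■■1 1121               ┃─────────────┐om
       ┃■1221                    ┃Changes?     │ n
       ┃■1     122               ┃ith changes? │ r
       ┃■1     1■■               ┃s]  No       │tc
       ┃11 12211■■               ┃─────────────┘me
       ┃   1■■■■■■               ┃transforms cache
       ┃                         ┃ transforms data
       ┃                         ┃enerates data st
       ┃                         ┃━━━━━━━━━━━━━━━━


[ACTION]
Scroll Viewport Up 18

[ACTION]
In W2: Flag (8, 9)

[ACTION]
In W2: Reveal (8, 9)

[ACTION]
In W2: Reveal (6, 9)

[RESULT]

                                                  
                                                  
       ┏━━━━━━━━━━━━━━━━━━━━━━━━━┓                
       ┃ Minesweeper             ┃                
       ┠─────────────────────────┨━━━━━━━━━━━━━━━━
       ┃■■■■■■■■■■               ┃                
       ┃■■■212■■■■               ┃────────────────
       ┃■■■1 12■■■               ┃nalyzes log entr
       ┃■■■31 1■■■               ┃ure coordinates 
       ┃■■■■1 1121               ┃─────────────┐om
       ┃■1221                    ┃Changes?     │ n
       ┃■1     122               ┃ith changes? │ r
       ┃■1     1■■               ┃s]  No       │tc
       ┃11 12211■⚑               ┃─────────────┘me
       ┃   1■■■■■■               ┃transforms cache
       ┃                         ┃ transforms data
       ┃                         ┃enerates data st
       ┃                         ┃━━━━━━━━━━━━━━━━


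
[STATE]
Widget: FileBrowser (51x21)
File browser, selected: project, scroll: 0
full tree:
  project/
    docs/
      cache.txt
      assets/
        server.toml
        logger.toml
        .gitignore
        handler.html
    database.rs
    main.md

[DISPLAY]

> [-] project/                                     
    [+] docs/                                      
    database.rs                                    
    main.md                                        
                                                   
                                                   
                                                   
                                                   
                                                   
                                                   
                                                   
                                                   
                                                   
                                                   
                                                   
                                                   
                                                   
                                                   
                                                   
                                                   
                                                   


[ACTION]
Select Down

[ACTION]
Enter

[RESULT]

  [-] project/                                     
  > [-] docs/                                      
      cache.txt                                    
      [+] assets/                                  
    database.rs                                    
    main.md                                        
                                                   
                                                   
                                                   
                                                   
                                                   
                                                   
                                                   
                                                   
                                                   
                                                   
                                                   
                                                   
                                                   
                                                   
                                                   


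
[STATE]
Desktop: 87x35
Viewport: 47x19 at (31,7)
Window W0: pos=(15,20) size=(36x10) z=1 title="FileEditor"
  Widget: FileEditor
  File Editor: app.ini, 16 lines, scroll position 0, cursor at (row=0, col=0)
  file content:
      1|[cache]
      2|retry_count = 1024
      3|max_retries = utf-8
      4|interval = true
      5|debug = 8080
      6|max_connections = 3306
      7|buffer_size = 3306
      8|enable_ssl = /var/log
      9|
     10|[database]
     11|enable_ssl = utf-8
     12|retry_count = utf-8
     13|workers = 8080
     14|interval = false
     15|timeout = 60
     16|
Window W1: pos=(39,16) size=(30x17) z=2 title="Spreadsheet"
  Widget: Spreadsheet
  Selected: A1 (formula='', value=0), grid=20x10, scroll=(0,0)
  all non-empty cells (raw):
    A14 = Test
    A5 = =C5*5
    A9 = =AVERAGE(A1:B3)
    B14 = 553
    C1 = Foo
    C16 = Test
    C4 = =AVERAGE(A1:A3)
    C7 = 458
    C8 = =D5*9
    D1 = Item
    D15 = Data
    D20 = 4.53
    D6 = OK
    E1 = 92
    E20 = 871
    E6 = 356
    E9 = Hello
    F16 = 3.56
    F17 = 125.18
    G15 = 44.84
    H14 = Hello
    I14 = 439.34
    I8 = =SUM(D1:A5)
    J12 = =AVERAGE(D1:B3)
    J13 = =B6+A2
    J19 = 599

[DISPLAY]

                                               
                                               
                                               
                                               
                                               
                                               
                                               
                                               
                                               
        ┏━━━━━━━━━━━━━━━━━━━━━━━━━━━━┓         
        ┃ Spreadsheet                ┃         
        ┠────────────────────────────┨         
        ┃A1:                         ┃         
━━━━━━━━┃       A       B       C    ┃         
        ┃----------------------------┃         
────────┃  1      [0]       0Foo     ┃         
        ┃  2        0       0       0┃         
024     ┃  3        0       0       0┃         
tf-8    ┃  4        0       0       0┃         


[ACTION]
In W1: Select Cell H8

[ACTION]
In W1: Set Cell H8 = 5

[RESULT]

                                               
                                               
                                               
                                               
                                               
                                               
                                               
                                               
                                               
        ┏━━━━━━━━━━━━━━━━━━━━━━━━━━━━┓         
        ┃ Spreadsheet                ┃         
        ┠────────────────────────────┨         
        ┃H8: 5                       ┃         
━━━━━━━━┃       A       B       C    ┃         
        ┃----------------------------┃         
────────┃  1        0       0Foo     ┃         
        ┃  2        0       0       0┃         
024     ┃  3        0       0       0┃         
tf-8    ┃  4        0       0       0┃         


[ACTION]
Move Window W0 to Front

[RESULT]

                                               
                                               
                                               
                                               
                                               
                                               
                                               
                                               
                                               
        ┏━━━━━━━━━━━━━━━━━━━━━━━━━━━━┓         
        ┃ Spreadsheet                ┃         
        ┠────────────────────────────┨         
        ┃H8: 5                       ┃         
━━━━━━━━━━━━━━━━━━━┓    B       C    ┃         
                   ┃-----------------┃         
───────────────────┨0       0Foo     ┃         
                  ▲┃0       0       0┃         
024               █┃0       0       0┃         
tf-8              ░┃0       0       0┃         


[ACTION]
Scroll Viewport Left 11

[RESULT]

                                               
                                               
                                               
                                               
                                               
                                               
                                               
                                               
                                               
                   ┏━━━━━━━━━━━━━━━━━━━━━━━━━━━
                   ┃ Spreadsheet               
                   ┠───────────────────────────
                   ┃H8: 5                      
━━━━━━━━━━━━━━━━━━━━━━━━━━━━━━┓    B       C   
eEditor                       ┃----------------
──────────────────────────────┨0       0Foo    
he]                          ▲┃0       0       
y_count = 1024               █┃0       0       
retries = utf-8              ░┃0       0       


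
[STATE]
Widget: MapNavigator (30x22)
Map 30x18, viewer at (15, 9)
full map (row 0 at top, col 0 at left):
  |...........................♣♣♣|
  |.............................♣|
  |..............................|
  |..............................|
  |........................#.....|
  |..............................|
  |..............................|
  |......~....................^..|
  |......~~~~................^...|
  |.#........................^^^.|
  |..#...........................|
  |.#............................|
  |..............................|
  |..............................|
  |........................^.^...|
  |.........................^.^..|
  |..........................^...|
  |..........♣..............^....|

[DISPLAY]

                              
                              
...........................♣♣♣
.............................♣
..............................
..............................
........................#.....
..............................
..............................
......~....................^..
......~~~~................^...
.#.............@..........^^^.
..#...........................
.#............................
..............................
..............................
........................^.^...
.........................^.^..
..........................^...
..........♣..............^....
                              
                              


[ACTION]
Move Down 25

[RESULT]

..............................
......~....................^..
......~~~~................^...
.#........................^^^.
..#...........................
.#............................
..............................
..............................
........................^.^...
.........................^.^..
..........................^...
..........♣....@.........^....
                              
                              
                              
                              
                              
                              
                              
                              
                              
                              


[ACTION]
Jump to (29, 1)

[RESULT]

                              
                              
                              
                              
                              
                              
                              
                              
                              
                              
.............♣♣♣              
...............@              
................              
................              
..........#.....              
................              
................              
.............^..              
............^...              
............^^^.              
................              
................              


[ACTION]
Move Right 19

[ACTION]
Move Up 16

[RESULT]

                              
                              
                              
                              
                              
                              
                              
                              
                              
                              
                              
.............♣♣@              
...............♣              
................              
................              
..........#.....              
................              
................              
.............^..              
............^...              
............^^^.              
................              


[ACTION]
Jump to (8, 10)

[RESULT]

                              
       .......................
       .......................
       .......................
       .......................
       .......................
       .......................
       .......................
       ......~................
       ......~~~~.............
       .#.....................
       ..#.....@..............
       .#.....................
       .......................
       .......................
       .......................
       .......................
       .......................
       ..........♣............
                              
                              
                              


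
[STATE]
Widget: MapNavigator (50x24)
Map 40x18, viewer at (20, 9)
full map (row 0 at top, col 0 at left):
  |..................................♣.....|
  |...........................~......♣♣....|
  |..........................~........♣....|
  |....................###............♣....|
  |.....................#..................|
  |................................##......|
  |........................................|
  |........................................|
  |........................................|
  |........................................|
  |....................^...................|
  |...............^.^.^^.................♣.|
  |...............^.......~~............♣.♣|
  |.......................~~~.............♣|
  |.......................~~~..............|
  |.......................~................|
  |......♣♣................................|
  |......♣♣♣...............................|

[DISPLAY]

                                                  
                                                  
                                                  
     ..................................♣.....     
     ...........................~......♣♣....     
     ..........................~........♣....     
     ....................###............♣....     
     .....................#..................     
     ................................##......     
     ........................................     
     ........................................     
     ........................................     
     ....................@...................     
     ....................^...................     
     ...............^.^.^^.................♣.     
     ...............^.......~~............♣.♣     
     .......................~~~.............♣     
     .......................~~~..............     
     .......................~................     
     ......♣♣................................     
     ......♣♣♣...............................     
                                                  
                                                  
                                                  


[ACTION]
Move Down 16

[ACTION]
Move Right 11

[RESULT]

..........................##......                
..................................                
..................................                
..................................                
..................................                
..............^...................                
.........^.^.^^.................♣.                
.........^.......~~............♣.♣                
.................~~~.............♣                
.................~~~..............                
.................~................                
♣♣................................                
♣♣♣......................@........                
                                                  
                                                  
                                                  
                                                  
                                                  
                                                  
                                                  
                                                  
                                                  
                                                  
                                                  


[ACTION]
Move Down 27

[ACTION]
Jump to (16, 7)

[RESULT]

                                                  
                                                  
                                                  
                                                  
                                                  
         ..................................♣..... 
         ...........................~......♣♣.... 
         ..........................~........♣.... 
         ....................###............♣.... 
         .....................#.................. 
         ................................##...... 
         ........................................ 
         ................@....................... 
         ........................................ 
         ........................................ 
         ....................^................... 
         ...............^.^.^^.................♣. 
         ...............^.......~~............♣.♣ 
         .......................~~~.............♣ 
         .......................~~~.............. 
         .......................~................ 
         ......♣♣................................ 
         ......♣♣♣............................... 
                                                  


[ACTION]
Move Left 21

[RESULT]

                                                  
                                                  
                                                  
                                                  
                                                  
                         .........................
                         .........................
                         .........................
                         ....................###..
                         .....................#...
                         .........................
                         .........................
                         @........................
                         .........................
                         .........................
                         ....................^....
                         ...............^.^.^^....
                         ...............^.......~~
                         .......................~~
                         .......................~~
                         .......................~.
                         ......♣♣.................
                         ......♣♣♣................
                                                  
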